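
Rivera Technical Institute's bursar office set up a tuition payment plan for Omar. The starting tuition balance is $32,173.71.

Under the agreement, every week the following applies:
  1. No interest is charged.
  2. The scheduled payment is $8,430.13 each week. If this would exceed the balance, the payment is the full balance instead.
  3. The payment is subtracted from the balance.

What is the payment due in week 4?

$6,883.32

# | Opening | Payment | End bal
1 | $32,173.71 | $8,430.13 | $23,743.58
2 | $23,743.58 | $8,430.13 | $15,313.45
3 | $15,313.45 | $8,430.13 | $6,883.32
4 | $6,883.32 | $6,883.32 | $0.00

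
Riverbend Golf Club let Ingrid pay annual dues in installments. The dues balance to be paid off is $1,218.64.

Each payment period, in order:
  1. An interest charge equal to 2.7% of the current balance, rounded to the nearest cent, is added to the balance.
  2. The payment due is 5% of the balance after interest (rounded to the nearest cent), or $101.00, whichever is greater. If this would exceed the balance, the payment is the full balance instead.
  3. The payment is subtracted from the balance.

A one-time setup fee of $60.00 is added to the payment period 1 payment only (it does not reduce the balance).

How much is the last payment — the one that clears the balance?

$80.60

Payment period 1: $1,218.64 +$32.90 interest = $1,251.54; pay $101.00 (+ $60.00 fee) → $1,150.54
Payment period 2: $1,150.54 +$31.06 interest = $1,181.60; pay $101.00 → $1,080.60
Payment period 3: $1,080.60 +$29.18 interest = $1,109.78; pay $101.00 → $1,008.78
Payment period 4: $1,008.78 +$27.24 interest = $1,036.02; pay $101.00 → $935.02
Payment period 5: $935.02 +$25.25 interest = $960.27; pay $101.00 → $859.27
Payment period 6: $859.27 +$23.20 interest = $882.47; pay $101.00 → $781.47
Payment period 7: $781.47 +$21.10 interest = $802.57; pay $101.00 → $701.57
Payment period 8: $701.57 +$18.94 interest = $720.51; pay $101.00 → $619.51
Payment period 9: $619.51 +$16.73 interest = $636.24; pay $101.00 → $535.24
Payment period 10: $535.24 +$14.45 interest = $549.69; pay $101.00 → $448.69
Payment period 11: $448.69 +$12.11 interest = $460.80; pay $101.00 → $359.80
Payment period 12: $359.80 +$9.71 interest = $369.51; pay $101.00 → $268.51
Payment period 13: $268.51 +$7.25 interest = $275.76; pay $101.00 → $174.76
Payment period 14: $174.76 +$4.72 interest = $179.48; pay $101.00 → $78.48
Payment period 15: $78.48 +$2.12 interest = $80.60; pay $80.60 → $0.00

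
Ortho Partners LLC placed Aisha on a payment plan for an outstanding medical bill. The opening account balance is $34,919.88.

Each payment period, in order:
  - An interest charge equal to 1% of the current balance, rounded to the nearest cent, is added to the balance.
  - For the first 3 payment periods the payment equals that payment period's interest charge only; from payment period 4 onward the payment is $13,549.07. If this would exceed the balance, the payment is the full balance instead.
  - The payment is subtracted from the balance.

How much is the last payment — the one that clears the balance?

Payment period 1: $34,919.88 +$349.20 interest = $35,269.08; pay $349.20 → $34,919.88
Payment period 2: $34,919.88 +$349.20 interest = $35,269.08; pay $349.20 → $34,919.88
Payment period 3: $34,919.88 +$349.20 interest = $35,269.08; pay $349.20 → $34,919.88
Payment period 4: $34,919.88 +$349.20 interest = $35,269.08; pay $13,549.07 → $21,720.01
Payment period 5: $21,720.01 +$217.20 interest = $21,937.21; pay $13,549.07 → $8,388.14
Payment period 6: $8,388.14 +$83.88 interest = $8,472.02; pay $8,472.02 → $0.00

$8,472.02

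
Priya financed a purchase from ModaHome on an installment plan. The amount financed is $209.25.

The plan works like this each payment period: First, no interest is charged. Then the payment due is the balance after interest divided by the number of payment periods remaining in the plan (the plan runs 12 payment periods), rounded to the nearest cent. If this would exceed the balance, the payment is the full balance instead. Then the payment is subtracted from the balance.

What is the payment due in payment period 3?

Payment period 1: opening $209.25; payment $17.44; balance $191.81
Payment period 2: opening $191.81; payment $17.44; balance $174.37
Payment period 3: opening $174.37; payment $17.44; balance $156.93

$17.44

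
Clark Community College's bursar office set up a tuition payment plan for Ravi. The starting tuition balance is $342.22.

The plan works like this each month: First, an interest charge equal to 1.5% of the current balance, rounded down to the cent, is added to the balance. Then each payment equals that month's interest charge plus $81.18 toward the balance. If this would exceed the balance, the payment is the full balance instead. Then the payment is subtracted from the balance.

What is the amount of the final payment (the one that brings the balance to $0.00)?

Month 1: $342.22 +$5.13 interest = $347.35; pay $86.31 → $261.04
Month 2: $261.04 +$3.91 interest = $264.95; pay $85.09 → $179.86
Month 3: $179.86 +$2.69 interest = $182.55; pay $83.87 → $98.68
Month 4: $98.68 +$1.48 interest = $100.16; pay $82.66 → $17.50
Month 5: $17.50 +$0.26 interest = $17.76; pay $17.76 → $0.00

$17.76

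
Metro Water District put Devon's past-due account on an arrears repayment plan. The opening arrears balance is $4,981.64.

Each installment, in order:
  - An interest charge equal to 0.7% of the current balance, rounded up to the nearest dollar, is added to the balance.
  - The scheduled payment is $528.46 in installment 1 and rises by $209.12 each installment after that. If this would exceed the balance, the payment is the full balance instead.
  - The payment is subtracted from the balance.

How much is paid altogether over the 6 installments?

# | Opening | Interest | Payment | End bal
1 | $4,981.64 | $35.00 | $528.46 | $4,488.18
2 | $4,488.18 | $32.00 | $737.58 | $3,782.60
3 | $3,782.60 | $27.00 | $946.70 | $2,862.90
4 | $2,862.90 | $21.00 | $1,155.82 | $1,728.08
5 | $1,728.08 | $13.00 | $1,364.94 | $376.14
6 | $376.14 | $3.00 | $379.14 | $0.00
Total paid: $5,112.64

$5,112.64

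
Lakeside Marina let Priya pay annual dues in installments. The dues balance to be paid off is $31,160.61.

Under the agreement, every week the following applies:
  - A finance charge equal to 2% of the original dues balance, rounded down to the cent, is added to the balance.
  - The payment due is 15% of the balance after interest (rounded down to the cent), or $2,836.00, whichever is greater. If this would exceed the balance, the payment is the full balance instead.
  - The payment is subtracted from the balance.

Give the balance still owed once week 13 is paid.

$0.00

Week 1: opening $31,160.61; interest $623.21 → $31,783.82; payment $4,767.57; balance $27,016.25
Week 2: opening $27,016.25; interest $623.21 → $27,639.46; payment $4,145.91; balance $23,493.55
Week 3: opening $23,493.55; interest $623.21 → $24,116.76; payment $3,617.51; balance $20,499.25
Week 4: opening $20,499.25; interest $623.21 → $21,122.46; payment $3,168.36; balance $17,954.10
Week 5: opening $17,954.10; interest $623.21 → $18,577.31; payment $2,836.00; balance $15,741.31
Week 6: opening $15,741.31; interest $623.21 → $16,364.52; payment $2,836.00; balance $13,528.52
Week 7: opening $13,528.52; interest $623.21 → $14,151.73; payment $2,836.00; balance $11,315.73
Week 8: opening $11,315.73; interest $623.21 → $11,938.94; payment $2,836.00; balance $9,102.94
Week 9: opening $9,102.94; interest $623.21 → $9,726.15; payment $2,836.00; balance $6,890.15
Week 10: opening $6,890.15; interest $623.21 → $7,513.36; payment $2,836.00; balance $4,677.36
Week 11: opening $4,677.36; interest $623.21 → $5,300.57; payment $2,836.00; balance $2,464.57
Week 12: opening $2,464.57; interest $623.21 → $3,087.78; payment $2,836.00; balance $251.78
Week 13: opening $251.78; interest $623.21 → $874.99; payment $874.99; balance $0.00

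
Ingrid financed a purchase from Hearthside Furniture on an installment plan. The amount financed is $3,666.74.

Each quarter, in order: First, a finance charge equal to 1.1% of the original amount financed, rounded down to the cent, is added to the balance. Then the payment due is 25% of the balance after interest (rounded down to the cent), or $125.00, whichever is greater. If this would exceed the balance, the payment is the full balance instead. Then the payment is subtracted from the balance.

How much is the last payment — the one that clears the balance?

$88.89

Quarter 1: $3,666.74 +$40.33 interest = $3,707.07; pay $926.76 → $2,780.31
Quarter 2: $2,780.31 +$40.33 interest = $2,820.64; pay $705.16 → $2,115.48
Quarter 3: $2,115.48 +$40.33 interest = $2,155.81; pay $538.95 → $1,616.86
Quarter 4: $1,616.86 +$40.33 interest = $1,657.19; pay $414.29 → $1,242.90
Quarter 5: $1,242.90 +$40.33 interest = $1,283.23; pay $320.80 → $962.43
Quarter 6: $962.43 +$40.33 interest = $1,002.76; pay $250.69 → $752.07
Quarter 7: $752.07 +$40.33 interest = $792.40; pay $198.10 → $594.30
Quarter 8: $594.30 +$40.33 interest = $634.63; pay $158.65 → $475.98
Quarter 9: $475.98 +$40.33 interest = $516.31; pay $129.07 → $387.24
Quarter 10: $387.24 +$40.33 interest = $427.57; pay $125.00 → $302.57
Quarter 11: $302.57 +$40.33 interest = $342.90; pay $125.00 → $217.90
Quarter 12: $217.90 +$40.33 interest = $258.23; pay $125.00 → $133.23
Quarter 13: $133.23 +$40.33 interest = $173.56; pay $125.00 → $48.56
Quarter 14: $48.56 +$40.33 interest = $88.89; pay $88.89 → $0.00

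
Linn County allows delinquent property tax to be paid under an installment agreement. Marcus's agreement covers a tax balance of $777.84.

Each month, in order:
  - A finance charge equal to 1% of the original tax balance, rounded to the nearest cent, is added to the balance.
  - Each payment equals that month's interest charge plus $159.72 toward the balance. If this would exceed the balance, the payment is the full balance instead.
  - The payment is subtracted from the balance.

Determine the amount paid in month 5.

Month 1: opening $777.84; interest $7.78 → $785.62; payment $167.50; balance $618.12
Month 2: opening $618.12; interest $7.78 → $625.90; payment $167.50; balance $458.40
Month 3: opening $458.40; interest $7.78 → $466.18; payment $167.50; balance $298.68
Month 4: opening $298.68; interest $7.78 → $306.46; payment $167.50; balance $138.96
Month 5: opening $138.96; interest $7.78 → $146.74; payment $146.74; balance $0.00

$146.74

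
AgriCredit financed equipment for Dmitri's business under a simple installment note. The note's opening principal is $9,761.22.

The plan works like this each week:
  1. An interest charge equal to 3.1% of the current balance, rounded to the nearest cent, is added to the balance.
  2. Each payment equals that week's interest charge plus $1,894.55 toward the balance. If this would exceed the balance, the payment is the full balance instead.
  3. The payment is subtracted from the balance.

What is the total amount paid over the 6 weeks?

Week 1: opening $9,761.22; interest $302.60 → $10,063.82; payment $2,197.15; balance $7,866.67
Week 2: opening $7,866.67; interest $243.87 → $8,110.54; payment $2,138.42; balance $5,972.12
Week 3: opening $5,972.12; interest $185.14 → $6,157.26; payment $2,079.69; balance $4,077.57
Week 4: opening $4,077.57; interest $126.40 → $4,203.97; payment $2,020.95; balance $2,183.02
Week 5: opening $2,183.02; interest $67.67 → $2,250.69; payment $1,962.22; balance $288.47
Week 6: opening $288.47; interest $8.94 → $297.41; payment $297.41; balance $0.00
Total paid: $10,695.84

$10,695.84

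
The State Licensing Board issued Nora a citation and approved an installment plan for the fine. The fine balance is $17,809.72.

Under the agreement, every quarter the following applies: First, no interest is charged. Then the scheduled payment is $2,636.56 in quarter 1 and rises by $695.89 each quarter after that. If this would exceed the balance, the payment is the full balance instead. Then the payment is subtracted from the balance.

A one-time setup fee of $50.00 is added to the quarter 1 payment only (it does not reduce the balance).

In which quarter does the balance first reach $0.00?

5

Quarter 1: opening $17,809.72; payment $2,636.56 (+ $50.00 fee); balance $15,173.16
Quarter 2: opening $15,173.16; payment $3,332.45; balance $11,840.71
Quarter 3: opening $11,840.71; payment $4,028.34; balance $7,812.37
Quarter 4: opening $7,812.37; payment $4,724.23; balance $3,088.14
Quarter 5: opening $3,088.14; payment $3,088.14; balance $0.00
Balance reaches $0.00 in quarter 5.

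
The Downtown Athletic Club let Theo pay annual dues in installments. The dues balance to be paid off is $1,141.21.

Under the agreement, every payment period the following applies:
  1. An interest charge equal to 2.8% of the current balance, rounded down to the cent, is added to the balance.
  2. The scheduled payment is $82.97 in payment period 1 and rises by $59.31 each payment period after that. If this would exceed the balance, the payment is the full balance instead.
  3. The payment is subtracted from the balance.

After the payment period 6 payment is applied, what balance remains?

Payment period 1: opening $1,141.21; interest $31.95 → $1,173.16; payment $82.97; balance $1,090.19
Payment period 2: opening $1,090.19; interest $30.52 → $1,120.71; payment $142.28; balance $978.43
Payment period 3: opening $978.43; interest $27.39 → $1,005.82; payment $201.59; balance $804.23
Payment period 4: opening $804.23; interest $22.51 → $826.74; payment $260.90; balance $565.84
Payment period 5: opening $565.84; interest $15.84 → $581.68; payment $320.21; balance $261.47
Payment period 6: opening $261.47; interest $7.32 → $268.79; payment $268.79; balance $0.00

$0.00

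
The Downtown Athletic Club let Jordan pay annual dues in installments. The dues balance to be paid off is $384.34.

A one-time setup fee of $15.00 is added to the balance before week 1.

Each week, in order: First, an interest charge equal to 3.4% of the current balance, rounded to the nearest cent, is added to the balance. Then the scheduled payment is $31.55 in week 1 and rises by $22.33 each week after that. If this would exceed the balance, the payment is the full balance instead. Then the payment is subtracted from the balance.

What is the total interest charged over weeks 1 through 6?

$56.31

Week 1: opening $399.34; interest $13.58 → $412.92; payment $31.55; balance $381.37
Week 2: opening $381.37; interest $12.97 → $394.34; payment $53.88; balance $340.46
Week 3: opening $340.46; interest $11.58 → $352.04; payment $76.21; balance $275.83
Week 4: opening $275.83; interest $9.38 → $285.21; payment $98.54; balance $186.67
Week 5: opening $186.67; interest $6.35 → $193.02; payment $120.87; balance $72.15
Week 6: opening $72.15; interest $2.45 → $74.60; payment $74.60; balance $0.00
Total interest: $13.58 + $12.97 + $11.58 + $9.38 + $6.35 + $2.45 = $56.31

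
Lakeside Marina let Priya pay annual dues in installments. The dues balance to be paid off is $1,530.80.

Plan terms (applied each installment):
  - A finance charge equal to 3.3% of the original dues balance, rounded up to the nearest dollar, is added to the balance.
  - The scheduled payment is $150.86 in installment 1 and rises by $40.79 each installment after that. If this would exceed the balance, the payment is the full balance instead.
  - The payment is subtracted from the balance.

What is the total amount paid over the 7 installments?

$1,887.80

Installment 1: opening $1,530.80; interest $51.00 → $1,581.80; payment $150.86; balance $1,430.94
Installment 2: opening $1,430.94; interest $51.00 → $1,481.94; payment $191.65; balance $1,290.29
Installment 3: opening $1,290.29; interest $51.00 → $1,341.29; payment $232.44; balance $1,108.85
Installment 4: opening $1,108.85; interest $51.00 → $1,159.85; payment $273.23; balance $886.62
Installment 5: opening $886.62; interest $51.00 → $937.62; payment $314.02; balance $623.60
Installment 6: opening $623.60; interest $51.00 → $674.60; payment $354.81; balance $319.79
Installment 7: opening $319.79; interest $51.00 → $370.79; payment $370.79; balance $0.00
Total paid: $1,887.80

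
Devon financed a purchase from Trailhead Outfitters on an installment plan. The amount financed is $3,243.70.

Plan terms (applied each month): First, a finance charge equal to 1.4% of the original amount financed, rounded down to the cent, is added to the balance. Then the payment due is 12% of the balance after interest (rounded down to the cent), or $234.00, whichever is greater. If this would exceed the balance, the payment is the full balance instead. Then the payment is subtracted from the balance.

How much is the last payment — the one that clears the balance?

$217.20

Month 1: opening $3,243.70; interest $45.41 → $3,289.11; payment $394.69; balance $2,894.42
Month 2: opening $2,894.42; interest $45.41 → $2,939.83; payment $352.77; balance $2,587.06
Month 3: opening $2,587.06; interest $45.41 → $2,632.47; payment $315.89; balance $2,316.58
Month 4: opening $2,316.58; interest $45.41 → $2,361.99; payment $283.43; balance $2,078.56
Month 5: opening $2,078.56; interest $45.41 → $2,123.97; payment $254.87; balance $1,869.10
Month 6: opening $1,869.10; interest $45.41 → $1,914.51; payment $234.00; balance $1,680.51
Month 7: opening $1,680.51; interest $45.41 → $1,725.92; payment $234.00; balance $1,491.92
Month 8: opening $1,491.92; interest $45.41 → $1,537.33; payment $234.00; balance $1,303.33
Month 9: opening $1,303.33; interest $45.41 → $1,348.74; payment $234.00; balance $1,114.74
Month 10: opening $1,114.74; interest $45.41 → $1,160.15; payment $234.00; balance $926.15
Month 11: opening $926.15; interest $45.41 → $971.56; payment $234.00; balance $737.56
Month 12: opening $737.56; interest $45.41 → $782.97; payment $234.00; balance $548.97
Month 13: opening $548.97; interest $45.41 → $594.38; payment $234.00; balance $360.38
Month 14: opening $360.38; interest $45.41 → $405.79; payment $234.00; balance $171.79
Month 15: opening $171.79; interest $45.41 → $217.20; payment $217.20; balance $0.00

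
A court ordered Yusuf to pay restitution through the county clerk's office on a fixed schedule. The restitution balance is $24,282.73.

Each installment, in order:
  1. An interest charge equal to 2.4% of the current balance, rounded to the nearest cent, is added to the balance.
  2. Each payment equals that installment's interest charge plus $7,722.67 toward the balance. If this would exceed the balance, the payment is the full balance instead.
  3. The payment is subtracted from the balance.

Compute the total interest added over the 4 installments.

Installment 1: opening $24,282.73; interest $582.79 → $24,865.52; payment $8,305.46; balance $16,560.06
Installment 2: opening $16,560.06; interest $397.44 → $16,957.50; payment $8,120.11; balance $8,837.39
Installment 3: opening $8,837.39; interest $212.10 → $9,049.49; payment $7,934.77; balance $1,114.72
Installment 4: opening $1,114.72; interest $26.75 → $1,141.47; payment $1,141.47; balance $0.00
Total interest: $582.79 + $397.44 + $212.10 + $26.75 = $1,219.08

$1,219.08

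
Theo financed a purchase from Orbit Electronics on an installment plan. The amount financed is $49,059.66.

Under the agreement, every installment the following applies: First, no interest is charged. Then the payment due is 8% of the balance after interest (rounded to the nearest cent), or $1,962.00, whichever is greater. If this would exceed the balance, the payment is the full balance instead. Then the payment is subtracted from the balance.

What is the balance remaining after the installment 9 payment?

$23,164.07

# | Opening | Payment | End bal
1 | $49,059.66 | $3,924.77 | $45,134.89
2 | $45,134.89 | $3,610.79 | $41,524.10
3 | $41,524.10 | $3,321.93 | $38,202.17
4 | $38,202.17 | $3,056.17 | $35,146.00
5 | $35,146.00 | $2,811.68 | $32,334.32
6 | $32,334.32 | $2,586.75 | $29,747.57
7 | $29,747.57 | $2,379.81 | $27,367.76
8 | $27,367.76 | $2,189.42 | $25,178.34
9 | $25,178.34 | $2,014.27 | $23,164.07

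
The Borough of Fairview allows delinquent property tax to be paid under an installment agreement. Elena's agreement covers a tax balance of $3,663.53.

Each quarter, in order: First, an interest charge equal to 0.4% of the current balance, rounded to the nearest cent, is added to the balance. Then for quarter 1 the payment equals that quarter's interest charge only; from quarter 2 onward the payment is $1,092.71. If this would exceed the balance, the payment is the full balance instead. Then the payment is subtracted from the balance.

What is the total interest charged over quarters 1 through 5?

Quarter 1: opening $3,663.53; interest $14.65 → $3,678.18; payment $14.65; balance $3,663.53
Quarter 2: opening $3,663.53; interest $14.65 → $3,678.18; payment $1,092.71; balance $2,585.47
Quarter 3: opening $2,585.47; interest $10.34 → $2,595.81; payment $1,092.71; balance $1,503.10
Quarter 4: opening $1,503.10; interest $6.01 → $1,509.11; payment $1,092.71; balance $416.40
Quarter 5: opening $416.40; interest $1.67 → $418.07; payment $418.07; balance $0.00
Total interest: $14.65 + $14.65 + $10.34 + $6.01 + $1.67 = $47.32

$47.32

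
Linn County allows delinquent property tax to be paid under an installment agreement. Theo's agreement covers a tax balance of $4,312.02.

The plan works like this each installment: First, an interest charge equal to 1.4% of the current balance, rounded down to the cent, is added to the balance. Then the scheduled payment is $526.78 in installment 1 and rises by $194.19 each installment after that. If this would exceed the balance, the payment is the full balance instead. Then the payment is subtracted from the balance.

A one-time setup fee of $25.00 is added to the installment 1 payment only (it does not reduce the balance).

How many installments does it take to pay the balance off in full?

Installment 1: opening $4,312.02; interest $60.36 → $4,372.38; payment $526.78 (+ $25.00 fee); balance $3,845.60
Installment 2: opening $3,845.60; interest $53.83 → $3,899.43; payment $720.97; balance $3,178.46
Installment 3: opening $3,178.46; interest $44.49 → $3,222.95; payment $915.16; balance $2,307.79
Installment 4: opening $2,307.79; interest $32.30 → $2,340.09; payment $1,109.35; balance $1,230.74
Installment 5: opening $1,230.74; interest $17.23 → $1,247.97; payment $1,247.97; balance $0.00
Balance reaches $0.00 in installment 5.

5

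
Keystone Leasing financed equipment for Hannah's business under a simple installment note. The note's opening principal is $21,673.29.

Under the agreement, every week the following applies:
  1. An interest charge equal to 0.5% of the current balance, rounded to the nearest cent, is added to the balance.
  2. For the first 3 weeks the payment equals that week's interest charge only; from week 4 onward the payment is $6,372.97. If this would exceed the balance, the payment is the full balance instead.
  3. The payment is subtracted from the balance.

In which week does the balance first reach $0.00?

Week 1: opening $21,673.29; interest $108.37 → $21,781.66; payment $108.37; balance $21,673.29
Week 2: opening $21,673.29; interest $108.37 → $21,781.66; payment $108.37; balance $21,673.29
Week 3: opening $21,673.29; interest $108.37 → $21,781.66; payment $108.37; balance $21,673.29
Week 4: opening $21,673.29; interest $108.37 → $21,781.66; payment $6,372.97; balance $15,408.69
Week 5: opening $15,408.69; interest $77.04 → $15,485.73; payment $6,372.97; balance $9,112.76
Week 6: opening $9,112.76; interest $45.56 → $9,158.32; payment $6,372.97; balance $2,785.35
Week 7: opening $2,785.35; interest $13.93 → $2,799.28; payment $2,799.28; balance $0.00
Balance reaches $0.00 in week 7.

7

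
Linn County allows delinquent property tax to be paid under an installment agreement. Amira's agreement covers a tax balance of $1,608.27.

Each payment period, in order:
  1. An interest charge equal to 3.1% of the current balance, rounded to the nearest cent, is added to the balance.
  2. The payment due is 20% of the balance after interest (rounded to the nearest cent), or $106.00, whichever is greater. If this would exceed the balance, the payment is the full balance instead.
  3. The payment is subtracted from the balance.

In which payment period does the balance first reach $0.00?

Payment period 1: $1,608.27 +$49.86 interest = $1,658.13; pay $331.63 → $1,326.50
Payment period 2: $1,326.50 +$41.12 interest = $1,367.62; pay $273.52 → $1,094.10
Payment period 3: $1,094.10 +$33.92 interest = $1,128.02; pay $225.60 → $902.42
Payment period 4: $902.42 +$27.98 interest = $930.40; pay $186.08 → $744.32
Payment period 5: $744.32 +$23.07 interest = $767.39; pay $153.48 → $613.91
Payment period 6: $613.91 +$19.03 interest = $632.94; pay $126.59 → $506.35
Payment period 7: $506.35 +$15.70 interest = $522.05; pay $106.00 → $416.05
Payment period 8: $416.05 +$12.90 interest = $428.95; pay $106.00 → $322.95
Payment period 9: $322.95 +$10.01 interest = $332.96; pay $106.00 → $226.96
Payment period 10: $226.96 +$7.04 interest = $234.00; pay $106.00 → $128.00
Payment period 11: $128.00 +$3.97 interest = $131.97; pay $106.00 → $25.97
Payment period 12: $25.97 +$0.81 interest = $26.78; pay $26.78 → $0.00
Balance reaches $0.00 in payment period 12.

12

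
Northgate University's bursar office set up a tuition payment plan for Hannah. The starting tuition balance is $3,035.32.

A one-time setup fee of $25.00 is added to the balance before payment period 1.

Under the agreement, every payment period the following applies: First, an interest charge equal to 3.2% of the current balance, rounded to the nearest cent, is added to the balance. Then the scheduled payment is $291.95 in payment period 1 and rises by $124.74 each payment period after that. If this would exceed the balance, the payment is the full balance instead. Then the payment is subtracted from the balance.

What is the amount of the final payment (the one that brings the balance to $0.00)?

$761.77

Payment period 1: opening $3,060.32; interest $97.93 → $3,158.25; payment $291.95; balance $2,866.30
Payment period 2: opening $2,866.30; interest $91.72 → $2,958.02; payment $416.69; balance $2,541.33
Payment period 3: opening $2,541.33; interest $81.32 → $2,622.65; payment $541.43; balance $2,081.22
Payment period 4: opening $2,081.22; interest $66.60 → $2,147.82; payment $666.17; balance $1,481.65
Payment period 5: opening $1,481.65; interest $47.41 → $1,529.06; payment $790.91; balance $738.15
Payment period 6: opening $738.15; interest $23.62 → $761.77; payment $761.77; balance $0.00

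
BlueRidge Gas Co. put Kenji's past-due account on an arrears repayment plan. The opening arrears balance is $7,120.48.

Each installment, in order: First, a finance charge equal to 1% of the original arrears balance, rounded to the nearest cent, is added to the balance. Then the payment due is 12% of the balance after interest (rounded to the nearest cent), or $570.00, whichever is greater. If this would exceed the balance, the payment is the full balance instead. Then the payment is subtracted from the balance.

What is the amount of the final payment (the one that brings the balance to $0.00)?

$559.93

Installment 1: opening $7,120.48; interest $71.20 → $7,191.68; payment $863.00; balance $6,328.68
Installment 2: opening $6,328.68; interest $71.20 → $6,399.88; payment $767.99; balance $5,631.89
Installment 3: opening $5,631.89; interest $71.20 → $5,703.09; payment $684.37; balance $5,018.72
Installment 4: opening $5,018.72; interest $71.20 → $5,089.92; payment $610.79; balance $4,479.13
Installment 5: opening $4,479.13; interest $71.20 → $4,550.33; payment $570.00; balance $3,980.33
Installment 6: opening $3,980.33; interest $71.20 → $4,051.53; payment $570.00; balance $3,481.53
Installment 7: opening $3,481.53; interest $71.20 → $3,552.73; payment $570.00; balance $2,982.73
Installment 8: opening $2,982.73; interest $71.20 → $3,053.93; payment $570.00; balance $2,483.93
Installment 9: opening $2,483.93; interest $71.20 → $2,555.13; payment $570.00; balance $1,985.13
Installment 10: opening $1,985.13; interest $71.20 → $2,056.33; payment $570.00; balance $1,486.33
Installment 11: opening $1,486.33; interest $71.20 → $1,557.53; payment $570.00; balance $987.53
Installment 12: opening $987.53; interest $71.20 → $1,058.73; payment $570.00; balance $488.73
Installment 13: opening $488.73; interest $71.20 → $559.93; payment $559.93; balance $0.00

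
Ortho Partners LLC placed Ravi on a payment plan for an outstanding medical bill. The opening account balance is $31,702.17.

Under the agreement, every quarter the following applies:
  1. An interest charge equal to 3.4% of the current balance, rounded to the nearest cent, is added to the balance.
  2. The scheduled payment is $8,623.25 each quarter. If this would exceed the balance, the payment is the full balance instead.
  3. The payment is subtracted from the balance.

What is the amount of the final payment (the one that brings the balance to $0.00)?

$8,569.47

# | Opening | Interest | Payment | End bal
1 | $31,702.17 | $1,077.87 | $8,623.25 | $24,156.79
2 | $24,156.79 | $821.33 | $8,623.25 | $16,354.87
3 | $16,354.87 | $556.07 | $8,623.25 | $8,287.69
4 | $8,287.69 | $281.78 | $8,569.47 | $0.00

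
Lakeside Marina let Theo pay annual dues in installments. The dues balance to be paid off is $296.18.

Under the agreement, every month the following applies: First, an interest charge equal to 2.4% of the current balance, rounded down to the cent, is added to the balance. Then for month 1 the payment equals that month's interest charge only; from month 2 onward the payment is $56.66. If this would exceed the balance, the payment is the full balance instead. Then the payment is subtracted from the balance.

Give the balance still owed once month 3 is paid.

Month 1: opening $296.18; interest $7.10 → $303.28; payment $7.10; balance $296.18
Month 2: opening $296.18; interest $7.10 → $303.28; payment $56.66; balance $246.62
Month 3: opening $246.62; interest $5.91 → $252.53; payment $56.66; balance $195.87

$195.87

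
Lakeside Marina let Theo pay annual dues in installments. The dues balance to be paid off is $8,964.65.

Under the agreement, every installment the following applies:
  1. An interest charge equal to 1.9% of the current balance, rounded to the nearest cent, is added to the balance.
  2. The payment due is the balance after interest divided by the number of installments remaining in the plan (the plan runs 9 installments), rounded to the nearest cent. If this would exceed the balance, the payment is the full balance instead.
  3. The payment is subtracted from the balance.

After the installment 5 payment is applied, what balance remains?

$4,377.46

Installment 1: $8,964.65 +$170.33 interest = $9,134.98; pay $1,015.00 → $8,119.98
Installment 2: $8,119.98 +$154.28 interest = $8,274.26; pay $1,034.28 → $7,239.98
Installment 3: $7,239.98 +$137.56 interest = $7,377.54; pay $1,053.93 → $6,323.61
Installment 4: $6,323.61 +$120.15 interest = $6,443.76; pay $1,073.96 → $5,369.80
Installment 5: $5,369.80 +$102.03 interest = $5,471.83; pay $1,094.37 → $4,377.46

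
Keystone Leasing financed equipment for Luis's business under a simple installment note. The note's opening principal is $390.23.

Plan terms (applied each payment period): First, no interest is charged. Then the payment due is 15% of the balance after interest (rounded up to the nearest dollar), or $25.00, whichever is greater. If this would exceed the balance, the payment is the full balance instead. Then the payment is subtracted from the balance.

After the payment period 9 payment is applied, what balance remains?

$70.23

Payment period 1: $390.23 − $59.00 → $331.23
Payment period 2: $331.23 − $50.00 → $281.23
Payment period 3: $281.23 − $43.00 → $238.23
Payment period 4: $238.23 − $36.00 → $202.23
Payment period 5: $202.23 − $31.00 → $171.23
Payment period 6: $171.23 − $26.00 → $145.23
Payment period 7: $145.23 − $25.00 → $120.23
Payment period 8: $120.23 − $25.00 → $95.23
Payment period 9: $95.23 − $25.00 → $70.23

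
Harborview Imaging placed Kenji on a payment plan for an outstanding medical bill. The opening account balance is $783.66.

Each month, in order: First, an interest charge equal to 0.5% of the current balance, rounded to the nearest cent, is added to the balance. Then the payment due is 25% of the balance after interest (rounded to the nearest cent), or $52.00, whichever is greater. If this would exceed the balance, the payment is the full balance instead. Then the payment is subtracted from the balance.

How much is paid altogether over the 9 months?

$797.97

Month 1: opening $783.66; interest $3.92 → $787.58; payment $196.90; balance $590.68
Month 2: opening $590.68; interest $2.95 → $593.63; payment $148.41; balance $445.22
Month 3: opening $445.22; interest $2.23 → $447.45; payment $111.86; balance $335.59
Month 4: opening $335.59; interest $1.68 → $337.27; payment $84.32; balance $252.95
Month 5: opening $252.95; interest $1.26 → $254.21; payment $63.55; balance $190.66
Month 6: opening $190.66; interest $0.95 → $191.61; payment $52.00; balance $139.61
Month 7: opening $139.61; interest $0.70 → $140.31; payment $52.00; balance $88.31
Month 8: opening $88.31; interest $0.44 → $88.75; payment $52.00; balance $36.75
Month 9: opening $36.75; interest $0.18 → $36.93; payment $36.93; balance $0.00
Total paid: $797.97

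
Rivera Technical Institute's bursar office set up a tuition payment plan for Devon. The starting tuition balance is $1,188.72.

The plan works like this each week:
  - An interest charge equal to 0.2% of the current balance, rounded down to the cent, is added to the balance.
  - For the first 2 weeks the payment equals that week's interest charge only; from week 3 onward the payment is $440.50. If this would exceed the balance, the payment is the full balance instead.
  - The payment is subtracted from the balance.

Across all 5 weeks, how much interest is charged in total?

$9.23

# | Opening | Interest | Payment | End bal
1 | $1,188.72 | $2.37 | $2.37 | $1,188.72
2 | $1,188.72 | $2.37 | $2.37 | $1,188.72
3 | $1,188.72 | $2.37 | $440.50 | $750.59
4 | $750.59 | $1.50 | $440.50 | $311.59
5 | $311.59 | $0.62 | $312.21 | $0.00
Total interest: $2.37 + $2.37 + $2.37 + $1.50 + $0.62 = $9.23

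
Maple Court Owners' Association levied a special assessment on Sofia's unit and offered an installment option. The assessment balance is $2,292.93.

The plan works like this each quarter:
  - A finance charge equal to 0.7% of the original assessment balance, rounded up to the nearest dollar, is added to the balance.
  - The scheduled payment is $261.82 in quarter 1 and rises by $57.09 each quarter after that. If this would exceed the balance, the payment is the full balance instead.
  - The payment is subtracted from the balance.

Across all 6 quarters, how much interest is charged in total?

$102.00

Quarter 1: $2,292.93 +$17.00 interest = $2,309.93; pay $261.82 → $2,048.11
Quarter 2: $2,048.11 +$17.00 interest = $2,065.11; pay $318.91 → $1,746.20
Quarter 3: $1,746.20 +$17.00 interest = $1,763.20; pay $376.00 → $1,387.20
Quarter 4: $1,387.20 +$17.00 interest = $1,404.20; pay $433.09 → $971.11
Quarter 5: $971.11 +$17.00 interest = $988.11; pay $490.18 → $497.93
Quarter 6: $497.93 +$17.00 interest = $514.93; pay $514.93 → $0.00
Total interest: $17.00 + $17.00 + $17.00 + $17.00 + $17.00 + $17.00 = $102.00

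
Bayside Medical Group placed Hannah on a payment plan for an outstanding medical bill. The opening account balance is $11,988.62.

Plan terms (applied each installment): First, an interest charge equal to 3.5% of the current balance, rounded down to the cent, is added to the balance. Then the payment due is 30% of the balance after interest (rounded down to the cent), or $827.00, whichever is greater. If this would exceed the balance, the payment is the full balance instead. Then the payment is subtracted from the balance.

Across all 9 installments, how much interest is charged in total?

# | Opening | Interest | Payment | End bal
1 | $11,988.62 | $419.60 | $3,722.46 | $8,685.76
2 | $8,685.76 | $304.00 | $2,696.92 | $6,292.84
3 | $6,292.84 | $220.24 | $1,953.92 | $4,559.16
4 | $4,559.16 | $159.57 | $1,415.61 | $3,303.12
5 | $3,303.12 | $115.60 | $1,025.61 | $2,393.11
6 | $2,393.11 | $83.75 | $827.00 | $1,649.86
7 | $1,649.86 | $57.74 | $827.00 | $880.60
8 | $880.60 | $30.82 | $827.00 | $84.42
9 | $84.42 | $2.95 | $87.37 | $0.00
Total interest: $419.60 + $304.00 + $220.24 + $159.57 + $115.60 + $83.75 + $57.74 + $30.82 + $2.95 = $1,394.27

$1,394.27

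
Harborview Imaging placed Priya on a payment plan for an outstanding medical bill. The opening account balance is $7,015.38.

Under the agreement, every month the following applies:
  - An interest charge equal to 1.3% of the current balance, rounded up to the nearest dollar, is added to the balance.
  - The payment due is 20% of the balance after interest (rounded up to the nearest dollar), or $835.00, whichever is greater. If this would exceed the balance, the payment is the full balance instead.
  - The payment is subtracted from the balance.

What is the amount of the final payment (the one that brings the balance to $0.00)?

$534.38

Month 1: opening $7,015.38; interest $92.00 → $7,107.38; payment $1,422.00; balance $5,685.38
Month 2: opening $5,685.38; interest $74.00 → $5,759.38; payment $1,152.00; balance $4,607.38
Month 3: opening $4,607.38; interest $60.00 → $4,667.38; payment $934.00; balance $3,733.38
Month 4: opening $3,733.38; interest $49.00 → $3,782.38; payment $835.00; balance $2,947.38
Month 5: opening $2,947.38; interest $39.00 → $2,986.38; payment $835.00; balance $2,151.38
Month 6: opening $2,151.38; interest $28.00 → $2,179.38; payment $835.00; balance $1,344.38
Month 7: opening $1,344.38; interest $18.00 → $1,362.38; payment $835.00; balance $527.38
Month 8: opening $527.38; interest $7.00 → $534.38; payment $534.38; balance $0.00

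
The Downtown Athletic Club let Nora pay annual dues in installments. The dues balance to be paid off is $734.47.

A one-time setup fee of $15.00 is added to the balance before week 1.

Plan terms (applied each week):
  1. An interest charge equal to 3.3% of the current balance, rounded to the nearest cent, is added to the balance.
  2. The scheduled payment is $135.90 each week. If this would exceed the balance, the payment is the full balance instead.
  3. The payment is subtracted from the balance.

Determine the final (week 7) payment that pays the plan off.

Week 1: $749.47 +$24.73 interest = $774.20; pay $135.90 → $638.30
Week 2: $638.30 +$21.06 interest = $659.36; pay $135.90 → $523.46
Week 3: $523.46 +$17.27 interest = $540.73; pay $135.90 → $404.83
Week 4: $404.83 +$13.36 interest = $418.19; pay $135.90 → $282.29
Week 5: $282.29 +$9.32 interest = $291.61; pay $135.90 → $155.71
Week 6: $155.71 +$5.14 interest = $160.85; pay $135.90 → $24.95
Week 7: $24.95 +$0.82 interest = $25.77; pay $25.77 → $0.00

$25.77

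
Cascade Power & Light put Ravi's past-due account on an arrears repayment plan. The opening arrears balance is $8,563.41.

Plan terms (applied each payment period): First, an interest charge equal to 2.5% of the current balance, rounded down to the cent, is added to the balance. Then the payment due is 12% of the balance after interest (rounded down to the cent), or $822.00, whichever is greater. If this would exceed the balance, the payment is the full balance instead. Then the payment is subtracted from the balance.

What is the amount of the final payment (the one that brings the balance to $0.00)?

# | Opening | Interest | Payment | End bal
1 | $8,563.41 | $214.08 | $1,053.29 | $7,724.20
2 | $7,724.20 | $193.10 | $950.07 | $6,967.23
3 | $6,967.23 | $174.18 | $856.96 | $6,284.45
4 | $6,284.45 | $157.11 | $822.00 | $5,619.56
5 | $5,619.56 | $140.48 | $822.00 | $4,938.04
6 | $4,938.04 | $123.45 | $822.00 | $4,239.49
7 | $4,239.49 | $105.98 | $822.00 | $3,523.47
8 | $3,523.47 | $88.08 | $822.00 | $2,789.55
9 | $2,789.55 | $69.73 | $822.00 | $2,037.28
10 | $2,037.28 | $50.93 | $822.00 | $1,266.21
11 | $1,266.21 | $31.65 | $822.00 | $475.86
12 | $475.86 | $11.89 | $487.75 | $0.00

$487.75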